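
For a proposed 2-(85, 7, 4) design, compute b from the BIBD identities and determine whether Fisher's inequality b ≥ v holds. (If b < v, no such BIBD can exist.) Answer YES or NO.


r = λ(v − 1)/(k − 1) = 4·84/6 = 56.
b = vr/k = 85·56/7 = 680.
Fisher's inequality: b ≥ v ⇔ 680 ≥ 85? YES.

YES


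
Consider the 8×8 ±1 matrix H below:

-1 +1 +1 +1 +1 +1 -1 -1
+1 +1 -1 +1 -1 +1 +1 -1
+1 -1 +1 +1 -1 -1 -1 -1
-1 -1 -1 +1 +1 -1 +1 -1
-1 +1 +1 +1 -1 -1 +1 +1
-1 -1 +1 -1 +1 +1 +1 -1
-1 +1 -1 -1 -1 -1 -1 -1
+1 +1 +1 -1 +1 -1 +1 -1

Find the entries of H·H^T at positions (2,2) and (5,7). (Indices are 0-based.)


Row 2 of H: [1, -1, 1, 1, -1, -1, -1, -1].
Row 5 of H: [-1, -1, 1, -1, 1, 1, 1, -1].
Row 7 of H: [1, 1, 1, -1, 1, -1, 1, -1].
(H·H^T)[2][2] = Σ_j H[2][j]·H[2][j] = (1)² + (-1)² + (1)² + (1)² + (-1)² + (-1)² + (-1)² + (-1)² = 1 + 1 + 1 + 1 + 1 + 1 + 1 + 1 = 8.
(H·H^T)[5][7] = Σ_j H[5][j]·H[7][j] = (-1)·(1) + (-1)·(1) + (1)·(1) + (-1)·(-1) + (1)·(1) + (1)·(-1) + (1)·(1) + (-1)·(-1) = -1 + -1 + 1 + 1 + 1 + -1 + 1 + 1 = 2.
Rows 5 and 7 are not orthogonal (dot product = 2 ≠ 0), so H is not a Hadamard matrix.

(2,2) entry = 8; (5,7) entry = 2.


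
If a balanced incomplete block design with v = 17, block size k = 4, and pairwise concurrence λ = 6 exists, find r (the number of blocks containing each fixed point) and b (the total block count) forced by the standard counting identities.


Any 2-(v, k, λ) BIBD satisfies two necessary conditions:
  (i)  Each point sits in r blocks, and counting incidences through any fixed point gives r(k − 1) = λ(v − 1), so r = λ(v − 1)/(k − 1).
  (ii) Total incidences bk = vr, so b = vr/k.
Step 1: r = λ(v − 1)/(k − 1) = 6·(17 − 1)/(4 − 1) = 6·16/3 = 96/3 = 32.
Step 2: b = vr/k = 17·32/4 = 544/4 = 136.
Check integrality: r = 32 ∈ Z ✓, b = 136 ∈ Z ✓.
(These identities are necessary conditions: they determine r and b for any design with these parameters, but do not by themselves prove that one exists.)

r = 32, b = 136.


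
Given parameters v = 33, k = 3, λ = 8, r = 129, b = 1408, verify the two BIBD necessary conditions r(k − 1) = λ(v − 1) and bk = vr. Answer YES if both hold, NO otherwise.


Condition (i): r(k − 1) = 129·2 = 258; λ(v − 1) = 8·32 = 256. Match? NO.
Condition (ii): bk = 1408·3 = 4224; vr = 33·129 = 4257. Match? NO.
Both conditions hold? NO.

NO


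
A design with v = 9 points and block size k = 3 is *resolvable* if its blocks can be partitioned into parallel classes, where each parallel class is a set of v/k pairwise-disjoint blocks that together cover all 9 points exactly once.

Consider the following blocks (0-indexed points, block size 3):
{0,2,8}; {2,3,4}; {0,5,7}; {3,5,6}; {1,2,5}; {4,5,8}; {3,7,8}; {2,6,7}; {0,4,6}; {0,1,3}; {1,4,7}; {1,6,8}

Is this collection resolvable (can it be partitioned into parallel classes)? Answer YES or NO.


v = 9, block size k = 3, number of blocks = 12.
For resolvability, blocks must partition into parallel classes of size v/k = 3.
Total blocks must therefore be a multiple of 3: 12 = 3·4 + 0 ⇒ divisible ✓.
Greedy packing gives 4 candidate class(es). Each should be a full parallel class (size 3, covers all 9 points).
  Class 1 (3 blocks): {0,2,8}; {3,5,6}; {1,4,7}. Points covered: [0, 1, 2, 3, 4, 5, 6, 7, 8].
  Class 2 (3 blocks): {2,3,4}; {0,5,7}; {1,6,8}. Points covered: [0, 1, 2, 3, 4, 5, 6, 7, 8].
  Class 3 (3 blocks): {1,2,5}; {3,7,8}; {0,4,6}. Points covered: [0, 1, 2, 3, 4, 5, 6, 7, 8].
  Class 4 (3 blocks): {4,5,8}; {2,6,7}; {0,1,3}. Points covered: [0, 1, 2, 3, 4, 5, 6, 7, 8].
All classes full (size 3)? YES. All classes cover every point? YES.
Resolvable? YES.

YES


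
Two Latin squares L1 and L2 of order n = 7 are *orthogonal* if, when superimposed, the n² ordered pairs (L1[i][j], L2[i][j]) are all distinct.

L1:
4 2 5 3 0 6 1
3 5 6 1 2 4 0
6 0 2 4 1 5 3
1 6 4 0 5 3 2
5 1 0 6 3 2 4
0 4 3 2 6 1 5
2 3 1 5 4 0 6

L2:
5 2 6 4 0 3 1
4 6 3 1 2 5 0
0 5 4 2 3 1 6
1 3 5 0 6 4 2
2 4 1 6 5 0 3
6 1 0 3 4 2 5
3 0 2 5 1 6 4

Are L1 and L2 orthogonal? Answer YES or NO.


Form the n² = 49 superimposed pairs (L1[i][j], L2[i][j]), row by row (rows and columns indexed from 0):
row 0: (4,5) (2,2) (5,6) (3,4) (0,0) (6,3) (1,1)
row 1: (3,4) (5,6) (6,3) (1,1) (2,2) (4,5) (0,0)
row 2: (6,0) (0,5) (2,4) (4,2) (1,3) (5,1) (3,6)
row 3: (1,1) (6,3) (4,5) (0,0) (5,6) (3,4) (2,2)
row 4: (5,2) (1,4) (0,1) (6,6) (3,5) (2,0) (4,3)
row 5: (0,6) (4,1) (3,0) (2,3) (6,4) (1,2) (5,5)
row 6: (2,3) (3,0) (1,2) (5,5) (4,1) (0,6) (6,4)
Orthogonality requires all 49 pairs distinct.
But the pair (3,4) repeats: cell (0,3) has L1 = 3, L2 = 4, and cell (1,0) has L1 = 3, L2 = 4.
A repeated pair means some other pair never occurs (only 28 distinct pairs out of 49), so the squares are not orthogonal.
Conclusion: NO.

NO


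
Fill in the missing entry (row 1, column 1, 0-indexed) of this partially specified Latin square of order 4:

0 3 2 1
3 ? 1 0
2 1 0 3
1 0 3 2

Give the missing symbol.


Row 1 contains symbols [0, 1, 3] — missing [2].
Column 1 contains symbols [0, 1, 3] — missing [2].
The missing symbol must appear in both missing sets; intersection = [2].
Therefore the hidden value is 2.

Missing value = 2.


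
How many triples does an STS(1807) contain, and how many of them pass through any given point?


An STS(v) is a 2-(v, 3, 1) BIBD: block size k = 3, λ = 1.
Replication: r(k − 1) = λ(v − 1) ⇒ r·2 = 1807 − 1 = 1806 ⇒ r = 903.
Block count: bk = vr ⇒ b·3 = 1807·903 = 1631721 ⇒ b = 543907.
(Check via b = v(v − 1)/6 = 1807·1806/6 = 3263442/6 = 543907.)

r = 903, b = 543907.


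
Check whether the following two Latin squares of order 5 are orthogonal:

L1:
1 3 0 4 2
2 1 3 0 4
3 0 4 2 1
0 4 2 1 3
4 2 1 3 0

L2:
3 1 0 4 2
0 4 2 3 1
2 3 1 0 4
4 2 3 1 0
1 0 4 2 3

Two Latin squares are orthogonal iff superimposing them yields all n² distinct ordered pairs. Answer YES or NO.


Form the n² = 25 superimposed pairs (L1[i][j], L2[i][j]), row by row (rows and columns indexed from 0):
row 0: (1,3) (3,1) (0,0) (4,4) (2,2)
row 1: (2,0) (1,4) (3,2) (0,3) (4,1)
row 2: (3,2) (0,3) (4,1) (2,0) (1,4)
row 3: (0,4) (4,2) (2,3) (1,1) (3,0)
row 4: (4,1) (2,0) (1,4) (3,2) (0,3)
Orthogonality requires all 25 pairs distinct.
But the pair (3,2) repeats: cell (1,2) has L1 = 3, L2 = 2, and cell (2,0) has L1 = 3, L2 = 2.
A repeated pair means some other pair never occurs (only 15 distinct pairs out of 25), so the squares are not orthogonal.
Conclusion: NO.

NO


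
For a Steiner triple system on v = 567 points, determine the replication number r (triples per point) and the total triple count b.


An STS(v) is a 2-(v, 3, 1) BIBD: block size k = 3, λ = 1.
Replication: r(k − 1) = λ(v − 1) ⇒ r·2 = 567 − 1 = 566 ⇒ r = 283.
Block count: b = v(v − 1)/6 = 567·566/6 = 320922/6 = 53487.
(Check via bk = vr: 53487·3 = 160461 = 567·283 = 160461 ✓.)

r = 283, b = 53487.


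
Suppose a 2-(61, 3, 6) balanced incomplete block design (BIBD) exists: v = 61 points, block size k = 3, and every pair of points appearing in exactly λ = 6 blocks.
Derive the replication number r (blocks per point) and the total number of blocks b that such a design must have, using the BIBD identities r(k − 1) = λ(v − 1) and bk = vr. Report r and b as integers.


Any 2-(v, k, λ) BIBD satisfies two necessary conditions:
  (i)  Each point sits in r blocks, and counting incidences through any fixed point gives r(k − 1) = λ(v − 1), so r = λ(v − 1)/(k − 1).
  (ii) Total incidences bk = vr, so b = vr/k.
Step 1: r = λ(v − 1)/(k − 1) = 6·(61 − 1)/(3 − 1) = 6·60/2 = 360/2 = 180.
Step 2: b = vr/k = 61·180/3 = 10980/3 = 3660.
Check integrality: r = 180 ∈ Z ✓, b = 3660 ∈ Z ✓.
(These identities are necessary conditions: they determine r and b for any design with these parameters, but do not by themselves prove that one exists.)

r = 180, b = 3660.


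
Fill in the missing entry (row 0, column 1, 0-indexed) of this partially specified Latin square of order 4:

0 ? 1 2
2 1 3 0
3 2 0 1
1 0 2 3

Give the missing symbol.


Row 0 contains symbols [0, 1, 2] — missing [3].
Column 1 contains symbols [0, 1, 2] — missing [3].
The missing symbol must appear in both missing sets; intersection = [3].
Therefore the hidden value is 3.

Missing value = 3.


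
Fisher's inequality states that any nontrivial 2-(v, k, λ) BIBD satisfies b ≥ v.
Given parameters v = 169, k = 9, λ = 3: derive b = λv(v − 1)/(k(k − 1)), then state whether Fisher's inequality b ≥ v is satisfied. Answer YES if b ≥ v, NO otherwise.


r = λ(v − 1)/(k − 1) = 3·168/8 = 63.
b = vr/k = 169·63/9 = 1183.
Fisher's inequality: b ≥ v ⇔ 1183 ≥ 169? YES.

YES


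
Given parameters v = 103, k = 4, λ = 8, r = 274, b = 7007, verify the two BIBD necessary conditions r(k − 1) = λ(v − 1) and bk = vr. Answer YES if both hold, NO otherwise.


Condition (i): r(k − 1) = 274·3 = 822; λ(v − 1) = 8·102 = 816. Match? NO.
Condition (ii): bk = 7007·4 = 28028; vr = 103·274 = 28222. Match? NO.
Both conditions hold? NO.

NO


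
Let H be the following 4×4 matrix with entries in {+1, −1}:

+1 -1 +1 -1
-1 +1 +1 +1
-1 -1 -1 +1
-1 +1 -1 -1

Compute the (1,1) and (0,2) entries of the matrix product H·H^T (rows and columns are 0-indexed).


Row 0 of H: [1, -1, 1, -1].
Row 1 of H: [-1, 1, 1, 1].
Row 2 of H: [-1, -1, -1, 1].
(H·H^T)[1][1] = Σ_j H[1][j]·H[1][j] = (-1)² + (1)² + (1)² + (1)² = 1 + 1 + 1 + 1 = 4.
(H·H^T)[0][2] = Σ_j H[0][j]·H[2][j] = (1)·(-1) + (-1)·(-1) + (1)·(-1) + (-1)·(1) = -1 + 1 + -1 + -1 = -2.
Rows 0 and 2 are not orthogonal (dot product = -2 ≠ 0), so H is not a Hadamard matrix.

(1,1) entry = 4; (0,2) entry = -2.


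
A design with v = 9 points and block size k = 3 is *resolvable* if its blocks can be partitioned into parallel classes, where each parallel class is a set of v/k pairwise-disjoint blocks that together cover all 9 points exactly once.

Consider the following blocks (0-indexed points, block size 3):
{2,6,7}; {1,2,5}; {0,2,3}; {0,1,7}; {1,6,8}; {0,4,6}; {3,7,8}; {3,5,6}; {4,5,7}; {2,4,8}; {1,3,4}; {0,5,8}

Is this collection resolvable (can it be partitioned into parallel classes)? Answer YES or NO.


v = 9, block size k = 3, number of blocks = 12.
For resolvability, blocks must partition into parallel classes of size v/k = 3.
Total blocks must therefore be a multiple of 3: 12 = 3·4 + 0 ⇒ divisible ✓.
Greedy packing gives 4 candidate class(es). Each should be a full parallel class (size 3, covers all 9 points).
  Class 1 (3 blocks): {2,6,7}; {1,3,4}; {0,5,8}. Points covered: [0, 1, 2, 3, 4, 5, 6, 7, 8].
  Class 2 (3 blocks): {1,2,5}; {0,4,6}; {3,7,8}. Points covered: [0, 1, 2, 3, 4, 5, 6, 7, 8].
  Class 3 (3 blocks): {0,2,3}; {1,6,8}; {4,5,7}. Points covered: [0, 1, 2, 3, 4, 5, 6, 7, 8].
  Class 4 (3 blocks): {0,1,7}; {3,5,6}; {2,4,8}. Points covered: [0, 1, 2, 3, 4, 5, 6, 7, 8].
All classes full (size 3)? YES. All classes cover every point? YES.
Resolvable? YES.

YES


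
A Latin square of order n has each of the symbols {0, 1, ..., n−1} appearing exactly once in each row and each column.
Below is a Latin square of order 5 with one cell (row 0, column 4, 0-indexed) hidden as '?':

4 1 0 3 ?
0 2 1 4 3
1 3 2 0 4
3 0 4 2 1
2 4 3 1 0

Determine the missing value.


Row 0 contains symbols [0, 1, 3, 4] — missing [2].
Column 4 contains symbols [0, 1, 3, 4] — missing [2].
The missing symbol must appear in both missing sets; intersection = [2].
Therefore the hidden value is 2.

Missing value = 2.


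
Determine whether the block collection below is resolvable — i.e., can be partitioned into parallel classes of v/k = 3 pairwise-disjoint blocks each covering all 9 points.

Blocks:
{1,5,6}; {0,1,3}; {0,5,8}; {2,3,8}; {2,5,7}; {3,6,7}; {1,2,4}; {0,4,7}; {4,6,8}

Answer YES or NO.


v = 9, block size k = 3, number of blocks = 9.
For resolvability, blocks must partition into parallel classes of size v/k = 3.
Total blocks must therefore be a multiple of 3: 9 = 3·3 + 0 ⇒ divisible ✓.
Greedy packing gives 3 candidate class(es). Each should be a full parallel class (size 3, covers all 9 points).
  Class 1 (3 blocks): {1,5,6}; {2,3,8}; {0,4,7}. Points covered: [0, 1, 2, 3, 4, 5, 6, 7, 8].
  Class 2 (3 blocks): {0,1,3}; {2,5,7}; {4,6,8}. Points covered: [0, 1, 2, 3, 4, 5, 6, 7, 8].
  Class 3 (3 blocks): {0,5,8}; {3,6,7}; {1,2,4}. Points covered: [0, 1, 2, 3, 4, 5, 6, 7, 8].
All classes full (size 3)? YES. All classes cover every point? YES.
Resolvable? YES.

YES


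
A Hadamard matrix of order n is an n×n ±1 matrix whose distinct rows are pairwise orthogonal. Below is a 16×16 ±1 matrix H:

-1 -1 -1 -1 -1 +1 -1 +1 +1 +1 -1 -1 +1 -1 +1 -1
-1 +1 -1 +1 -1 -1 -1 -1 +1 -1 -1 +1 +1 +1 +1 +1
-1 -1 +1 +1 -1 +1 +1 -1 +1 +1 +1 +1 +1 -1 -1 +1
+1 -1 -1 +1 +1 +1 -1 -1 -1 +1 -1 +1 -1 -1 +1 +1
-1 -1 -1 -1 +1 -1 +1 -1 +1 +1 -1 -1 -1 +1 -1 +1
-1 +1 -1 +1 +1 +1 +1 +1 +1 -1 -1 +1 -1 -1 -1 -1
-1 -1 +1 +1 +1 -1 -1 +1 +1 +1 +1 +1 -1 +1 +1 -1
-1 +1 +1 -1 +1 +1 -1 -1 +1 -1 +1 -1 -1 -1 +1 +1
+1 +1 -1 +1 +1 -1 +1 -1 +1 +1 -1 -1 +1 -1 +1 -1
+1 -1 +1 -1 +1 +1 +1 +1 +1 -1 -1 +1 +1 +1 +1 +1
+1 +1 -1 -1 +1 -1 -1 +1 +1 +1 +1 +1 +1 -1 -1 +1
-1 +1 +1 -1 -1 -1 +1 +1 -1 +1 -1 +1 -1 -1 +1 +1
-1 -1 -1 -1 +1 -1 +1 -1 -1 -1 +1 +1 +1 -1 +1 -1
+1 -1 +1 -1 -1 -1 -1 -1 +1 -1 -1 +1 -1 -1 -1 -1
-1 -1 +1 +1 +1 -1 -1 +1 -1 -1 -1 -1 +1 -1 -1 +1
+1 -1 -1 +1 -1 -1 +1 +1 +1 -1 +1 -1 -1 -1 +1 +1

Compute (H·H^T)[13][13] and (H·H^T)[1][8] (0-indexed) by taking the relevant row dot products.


Row 1 of H: [-1, 1, -1, 1, -1, -1, -1, -1, 1, -1, -1, 1, 1, 1, 1, 1].
Row 8 of H: [1, 1, -1, 1, 1, -1, 1, -1, 1, 1, -1, -1, 1, -1, 1, -1].
Row 13 of H: [1, -1, 1, -1, -1, -1, -1, -1, 1, -1, -1, 1, -1, -1, -1, -1].
(H·H^T)[13][13] = Σ_j H[13][j]·H[13][j] = (1)² + (-1)² + (1)² + (-1)² + (-1)² + (-1)² + (-1)² + (-1)² + (1)² + (-1)² + (-1)² + (1)² + (-1)² + (-1)² + (-1)² + (-1)² = 1 + 1 + 1 + 1 + 1 + 1 + 1 + 1 + 1 + 1 + 1 + 1 + 1 + 1 + 1 + 1 = 16.
(H·H^T)[1][8] = Σ_j H[1][j]·H[8][j] = (-1)·(1) + (1)·(1) + (-1)·(-1) + (1)·(1) + (-1)·(1) + (-1)·(-1) + (-1)·(1) + (-1)·(-1) + (1)·(1) + (-1)·(1) + (-1)·(-1) + (1)·(-1) + (1)·(1) + (1)·(-1) + (1)·(1) + (1)·(-1) = -1 + 1 + 1 + 1 + -1 + 1 + -1 + 1 + 1 + -1 + 1 + -1 + 1 + -1 + 1 + -1 = 2.
Rows 1 and 8 are not orthogonal (dot product = 2 ≠ 0), so H is not a Hadamard matrix.

(13,13) entry = 16; (1,8) entry = 2.


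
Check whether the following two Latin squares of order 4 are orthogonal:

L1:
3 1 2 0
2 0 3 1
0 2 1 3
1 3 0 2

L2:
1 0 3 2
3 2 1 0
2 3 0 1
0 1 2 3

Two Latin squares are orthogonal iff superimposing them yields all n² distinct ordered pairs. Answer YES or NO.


Form the n² = 16 superimposed pairs (L1[i][j], L2[i][j]), row by row (rows and columns indexed from 0):
row 0: (3,1) (1,0) (2,3) (0,2)
row 1: (2,3) (0,2) (3,1) (1,0)
row 2: (0,2) (2,3) (1,0) (3,1)
row 3: (1,0) (3,1) (0,2) (2,3)
Orthogonality requires all 16 pairs distinct.
But the pair (2,3) repeats: cell (0,2) has L1 = 2, L2 = 3, and cell (1,0) has L1 = 2, L2 = 3.
A repeated pair means some other pair never occurs (only 4 distinct pairs out of 16), so the squares are not orthogonal.
Conclusion: NO.

NO


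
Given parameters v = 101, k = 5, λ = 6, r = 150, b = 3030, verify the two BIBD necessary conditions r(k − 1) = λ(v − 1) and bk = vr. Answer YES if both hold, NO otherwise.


Condition (i): r(k − 1) = 150·4 = 600; λ(v − 1) = 6·100 = 600. Match? YES.
Condition (ii): bk = 3030·5 = 15150; vr = 101·150 = 15150. Match? YES.
Both conditions hold? YES.

YES


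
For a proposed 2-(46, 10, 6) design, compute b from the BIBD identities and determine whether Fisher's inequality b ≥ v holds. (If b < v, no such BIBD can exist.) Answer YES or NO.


b = λv(v − 1)/(k(k − 1)) = 6·46·45/(10·9) = 12420/90 = 138.
Compare with v = 46: b ≥ v, so Fisher's inequality holds.

YES


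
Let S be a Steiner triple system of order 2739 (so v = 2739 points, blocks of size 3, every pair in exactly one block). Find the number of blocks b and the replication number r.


An STS(v) is a 2-(v, 3, 1) BIBD: block size k = 3, λ = 1.
Replication: r(k − 1) = λ(v − 1) ⇒ r·2 = 2739 − 1 = 2738 ⇒ r = 1369.
Block count: b = v(v − 1)/6 = 2739·2738/6 = 7499382/6 = 1249897.

r = 1369, b = 1249897.


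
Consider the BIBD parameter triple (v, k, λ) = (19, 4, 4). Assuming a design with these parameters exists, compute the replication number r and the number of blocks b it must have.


Any 2-(v, k, λ) BIBD satisfies two necessary conditions:
  (i)  Each point sits in r blocks, and counting incidences through any fixed point gives r(k − 1) = λ(v − 1), so r = λ(v − 1)/(k − 1).
  (ii) Total incidences bk = vr, so b = vr/k.
Step 1: r = λ(v − 1)/(k − 1) = 4·(19 − 1)/(4 − 1) = 4·18/3 = 72/3 = 24.
Step 2: b = vr/k = 19·24/4 = 456/4 = 114.
Check integrality: r = 24 ∈ Z ✓, b = 114 ∈ Z ✓.
(These identities are necessary conditions: they determine r and b for any design with these parameters, but do not by themselves prove that one exists.)

r = 24, b = 114.


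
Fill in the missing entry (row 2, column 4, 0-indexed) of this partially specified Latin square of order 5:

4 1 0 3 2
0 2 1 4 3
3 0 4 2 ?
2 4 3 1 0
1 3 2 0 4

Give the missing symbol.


Row 2 contains symbols [0, 2, 3, 4] — missing [1].
Column 4 contains symbols [0, 2, 3, 4] — missing [1].
The missing symbol must appear in both missing sets; intersection = [1].
Therefore the hidden value is 1.

Missing value = 1.


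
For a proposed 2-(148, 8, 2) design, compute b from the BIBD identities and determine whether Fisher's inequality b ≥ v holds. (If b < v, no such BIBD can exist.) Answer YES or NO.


r = λ(v − 1)/(k − 1) = 2·147/7 = 42.
b = vr/k = 148·42/8 = 777.
Fisher's inequality: b ≥ v ⇔ 777 ≥ 148? YES.

YES


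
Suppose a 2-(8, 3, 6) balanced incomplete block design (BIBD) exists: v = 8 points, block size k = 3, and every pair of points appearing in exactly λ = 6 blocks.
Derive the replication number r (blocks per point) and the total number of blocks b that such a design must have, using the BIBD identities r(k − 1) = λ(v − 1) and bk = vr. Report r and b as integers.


Any 2-(v, k, λ) BIBD satisfies two necessary conditions:
  (i)  Each point sits in r blocks, and counting incidences through any fixed point gives r(k − 1) = λ(v − 1), so r = λ(v − 1)/(k − 1).
  (ii) Total incidences bk = vr, so b = vr/k.
Step 1: r = λ(v − 1)/(k − 1) = 6·(8 − 1)/(3 − 1) = 6·7/2 = 42/2 = 21.
Step 2: b = vr/k = 8·21/3 = 168/3 = 56.
Check integrality: r = 21 ∈ Z ✓, b = 56 ∈ Z ✓.
(These identities are necessary conditions: they determine r and b for any design with these parameters, but do not by themselves prove that one exists.)

r = 21, b = 56.


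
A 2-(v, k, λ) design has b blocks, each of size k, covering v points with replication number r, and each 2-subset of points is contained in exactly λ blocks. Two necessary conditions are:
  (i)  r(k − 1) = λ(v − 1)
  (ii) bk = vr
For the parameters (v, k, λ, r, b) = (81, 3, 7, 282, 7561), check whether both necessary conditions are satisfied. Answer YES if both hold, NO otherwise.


Condition (i): r(k − 1) = 282·2 = 564; λ(v − 1) = 7·80 = 560. Match? NO.
Condition (ii): bk = 7561·3 = 22683; vr = 81·282 = 22842. Match? NO.
Both conditions hold? NO.

NO


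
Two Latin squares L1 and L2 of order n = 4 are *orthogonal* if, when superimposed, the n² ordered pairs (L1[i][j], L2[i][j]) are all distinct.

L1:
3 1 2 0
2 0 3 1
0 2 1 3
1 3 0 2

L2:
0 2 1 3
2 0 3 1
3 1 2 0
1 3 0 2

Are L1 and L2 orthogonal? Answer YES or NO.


Form the n² = 16 superimposed pairs (L1[i][j], L2[i][j]), row by row (rows and columns indexed from 0):
row 0: (3,0) (1,2) (2,1) (0,3)
row 1: (2,2) (0,0) (3,3) (1,1)
row 2: (0,3) (2,1) (1,2) (3,0)
row 3: (1,1) (3,3) (0,0) (2,2)
Orthogonality requires all 16 pairs distinct.
But the pair (0,3) repeats: cell (0,3) has L1 = 0, L2 = 3, and cell (2,0) has L1 = 0, L2 = 3.
A repeated pair means some other pair never occurs (only 8 distinct pairs out of 16), so the squares are not orthogonal.
Conclusion: NO.

NO


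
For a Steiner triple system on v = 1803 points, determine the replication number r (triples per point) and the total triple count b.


An STS(v) is a 2-(v, 3, 1) BIBD: block size k = 3, λ = 1.
Replication: r(k − 1) = λ(v − 1) ⇒ r·2 = 1803 − 1 = 1802 ⇒ r = 901.
Block count: b = v(v − 1)/6 = 1803·1802/6 = 3249006/6 = 541501.

r = 901, b = 541501.


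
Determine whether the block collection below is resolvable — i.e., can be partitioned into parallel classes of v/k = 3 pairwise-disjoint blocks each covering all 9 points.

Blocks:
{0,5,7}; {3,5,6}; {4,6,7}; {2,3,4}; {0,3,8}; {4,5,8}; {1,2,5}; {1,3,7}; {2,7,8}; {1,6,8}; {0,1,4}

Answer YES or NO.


v = 9, block size k = 3, number of blocks = 11.
For resolvability, blocks must partition into parallel classes of size v/k = 3.
Total blocks must therefore be a multiple of 3: 11 = 3·3 + 2 ⇒ not divisible ✗.
Resolvable? NO.

NO


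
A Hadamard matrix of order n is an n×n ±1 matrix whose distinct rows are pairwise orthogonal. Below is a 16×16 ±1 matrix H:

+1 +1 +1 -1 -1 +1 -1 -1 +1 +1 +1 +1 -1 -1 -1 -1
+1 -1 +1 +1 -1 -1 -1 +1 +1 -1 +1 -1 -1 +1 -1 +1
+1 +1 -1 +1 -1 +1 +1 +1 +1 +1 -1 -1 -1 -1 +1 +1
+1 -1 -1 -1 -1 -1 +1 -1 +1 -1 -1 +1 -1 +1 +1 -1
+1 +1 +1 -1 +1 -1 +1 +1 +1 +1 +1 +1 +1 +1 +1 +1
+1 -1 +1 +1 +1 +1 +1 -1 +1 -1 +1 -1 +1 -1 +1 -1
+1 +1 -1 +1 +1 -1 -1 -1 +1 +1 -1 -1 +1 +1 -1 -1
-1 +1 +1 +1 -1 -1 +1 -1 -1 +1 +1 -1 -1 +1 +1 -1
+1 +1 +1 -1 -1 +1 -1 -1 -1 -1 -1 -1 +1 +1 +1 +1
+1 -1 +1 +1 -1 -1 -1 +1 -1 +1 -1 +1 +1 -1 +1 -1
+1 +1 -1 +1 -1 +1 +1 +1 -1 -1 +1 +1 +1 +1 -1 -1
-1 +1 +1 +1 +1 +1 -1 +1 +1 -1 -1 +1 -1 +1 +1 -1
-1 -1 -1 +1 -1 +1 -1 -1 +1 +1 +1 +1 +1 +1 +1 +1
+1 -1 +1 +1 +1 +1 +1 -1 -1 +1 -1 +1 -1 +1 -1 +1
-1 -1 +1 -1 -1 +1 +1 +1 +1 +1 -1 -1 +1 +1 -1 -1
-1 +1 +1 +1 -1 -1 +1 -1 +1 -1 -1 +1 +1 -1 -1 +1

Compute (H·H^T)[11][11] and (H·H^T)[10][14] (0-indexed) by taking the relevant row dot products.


Row 10 of H: [1, 1, -1, 1, -1, 1, 1, 1, -1, -1, 1, 1, 1, 1, -1, -1].
Row 11 of H: [-1, 1, 1, 1, 1, 1, -1, 1, 1, -1, -1, 1, -1, 1, 1, -1].
Row 14 of H: [-1, -1, 1, -1, -1, 1, 1, 1, 1, 1, -1, -1, 1, 1, -1, -1].
(H·H^T)[11][11] = Σ_j H[11][j]·H[11][j] = (-1)² + (1)² + (1)² + (1)² + (1)² + (1)² + (-1)² + (1)² + (1)² + (-1)² + (-1)² + (1)² + (-1)² + (1)² + (1)² + (-1)² = 1 + 1 + 1 + 1 + 1 + 1 + 1 + 1 + 1 + 1 + 1 + 1 + 1 + 1 + 1 + 1 = 16.
(H·H^T)[10][14] = Σ_j H[10][j]·H[14][j] = (1)·(-1) + (1)·(-1) + (-1)·(1) + (1)·(-1) + (-1)·(-1) + (1)·(1) + (1)·(1) + (1)·(1) + (-1)·(1) + (-1)·(1) + (1)·(-1) + (1)·(-1) + (1)·(1) + (1)·(1) + (-1)·(-1) + (-1)·(-1) = -1 + -1 + -1 + -1 + 1 + 1 + 1 + 1 + -1 + -1 + -1 + -1 + 1 + 1 + 1 + 1 = 0.
So rows 10 and 14 are orthogonal; the diagonal entry equals n = 16.

(11,11) entry = 16; (10,14) entry = 0.


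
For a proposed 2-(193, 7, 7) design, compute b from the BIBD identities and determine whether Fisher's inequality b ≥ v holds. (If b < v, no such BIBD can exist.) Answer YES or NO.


b = λv(v − 1)/(k(k − 1)) = 7·193·192/(7·6) = 259392/42 = 6176.
Compare with v = 193: b ≥ v, so Fisher's inequality holds.

YES


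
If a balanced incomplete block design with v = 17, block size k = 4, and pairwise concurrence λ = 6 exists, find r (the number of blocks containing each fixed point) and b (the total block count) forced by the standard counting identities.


Any 2-(v, k, λ) BIBD satisfies two necessary conditions:
  (i)  Each point sits in r blocks, and counting incidences through any fixed point gives r(k − 1) = λ(v − 1), so r = λ(v − 1)/(k − 1).
  (ii) Total incidences bk = vr, so b = vr/k.
Step 1: r = λ(v − 1)/(k − 1) = 6·(17 − 1)/(4 − 1) = 6·16/3 = 96/3 = 32.
Step 2: b = vr/k = 17·32/4 = 544/4 = 136.
Check integrality: r = 32 ∈ Z ✓, b = 136 ∈ Z ✓.
(These identities are necessary conditions: they determine r and b for any design with these parameters, but do not by themselves prove that one exists.)

r = 32, b = 136.


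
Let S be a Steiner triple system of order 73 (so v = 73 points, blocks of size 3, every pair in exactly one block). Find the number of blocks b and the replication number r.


An STS(v) is a 2-(v, 3, 1) BIBD: block size k = 3, λ = 1.
Replication: r(k − 1) = λ(v − 1) ⇒ r·2 = 73 − 1 = 72 ⇒ r = 36.
Block count: bk = vr ⇒ b·3 = 73·36 = 2628 ⇒ b = 876.
(Check via b = v(v − 1)/6 = 73·72/6 = 5256/6 = 876.)

r = 36, b = 876.


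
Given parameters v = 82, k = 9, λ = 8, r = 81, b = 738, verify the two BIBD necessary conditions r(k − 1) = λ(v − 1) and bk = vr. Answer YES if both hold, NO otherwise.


Condition (i): r(k − 1) = 81·8 = 648; λ(v − 1) = 8·81 = 648. Match? YES.
Condition (ii): bk = 738·9 = 6642; vr = 82·81 = 6642. Match? YES.
Both conditions hold? YES.

YES


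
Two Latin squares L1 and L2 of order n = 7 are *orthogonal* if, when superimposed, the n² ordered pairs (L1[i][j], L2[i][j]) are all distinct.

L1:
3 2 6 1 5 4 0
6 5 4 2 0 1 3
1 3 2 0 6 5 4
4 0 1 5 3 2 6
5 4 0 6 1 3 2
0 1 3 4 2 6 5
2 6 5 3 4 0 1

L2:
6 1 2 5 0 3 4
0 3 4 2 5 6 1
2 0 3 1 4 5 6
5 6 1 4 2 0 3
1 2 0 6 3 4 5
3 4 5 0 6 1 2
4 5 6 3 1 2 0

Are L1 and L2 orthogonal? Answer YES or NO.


Form the n² = 49 superimposed pairs (L1[i][j], L2[i][j]), row by row (rows and columns indexed from 0):
row 0: (3,6) (2,1) (6,2) (1,5) (5,0) (4,3) (0,4)
row 1: (6,0) (5,3) (4,4) (2,2) (0,5) (1,6) (3,1)
row 2: (1,2) (3,0) (2,3) (0,1) (6,4) (5,5) (4,6)
row 3: (4,5) (0,6) (1,1) (5,4) (3,2) (2,0) (6,3)
row 4: (5,1) (4,2) (0,0) (6,6) (1,3) (3,4) (2,5)
row 5: (0,3) (1,4) (3,5) (4,0) (2,6) (6,1) (5,2)
row 6: (2,4) (6,5) (5,6) (3,3) (4,1) (0,2) (1,0)
Orthogonality requires all 49 pairs distinct.
Check by first coordinate: for each symbol s of L1, list the L2 entries in the n cells where L1 = s; they must all differ.
  L1 = 0: L2 entries (in reading order) 4, 5, 1, 6, 0, 3, 2 — all 7 distinct ✓
  L1 = 1: L2 entries (in reading order) 5, 6, 2, 1, 3, 4, 0 — all 7 distinct ✓
  L1 = 2: L2 entries (in reading order) 1, 2, 3, 0, 5, 6, 4 — all 7 distinct ✓
  L1 = 3: L2 entries (in reading order) 6, 1, 0, 2, 4, 5, 3 — all 7 distinct ✓
  L1 = 4: L2 entries (in reading order) 3, 4, 6, 5, 2, 0, 1 — all 7 distinct ✓
  L1 = 5: L2 entries (in reading order) 0, 3, 5, 4, 1, 2, 6 — all 7 distinct ✓
  L1 = 6: L2 entries (in reading order) 2, 0, 4, 3, 6, 1, 5 — all 7 distinct ✓
Every symbol of L1 meets every symbol of L2 exactly once, so all 49 pairs are distinct (49 of 49).
Conclusion: YES.

YES


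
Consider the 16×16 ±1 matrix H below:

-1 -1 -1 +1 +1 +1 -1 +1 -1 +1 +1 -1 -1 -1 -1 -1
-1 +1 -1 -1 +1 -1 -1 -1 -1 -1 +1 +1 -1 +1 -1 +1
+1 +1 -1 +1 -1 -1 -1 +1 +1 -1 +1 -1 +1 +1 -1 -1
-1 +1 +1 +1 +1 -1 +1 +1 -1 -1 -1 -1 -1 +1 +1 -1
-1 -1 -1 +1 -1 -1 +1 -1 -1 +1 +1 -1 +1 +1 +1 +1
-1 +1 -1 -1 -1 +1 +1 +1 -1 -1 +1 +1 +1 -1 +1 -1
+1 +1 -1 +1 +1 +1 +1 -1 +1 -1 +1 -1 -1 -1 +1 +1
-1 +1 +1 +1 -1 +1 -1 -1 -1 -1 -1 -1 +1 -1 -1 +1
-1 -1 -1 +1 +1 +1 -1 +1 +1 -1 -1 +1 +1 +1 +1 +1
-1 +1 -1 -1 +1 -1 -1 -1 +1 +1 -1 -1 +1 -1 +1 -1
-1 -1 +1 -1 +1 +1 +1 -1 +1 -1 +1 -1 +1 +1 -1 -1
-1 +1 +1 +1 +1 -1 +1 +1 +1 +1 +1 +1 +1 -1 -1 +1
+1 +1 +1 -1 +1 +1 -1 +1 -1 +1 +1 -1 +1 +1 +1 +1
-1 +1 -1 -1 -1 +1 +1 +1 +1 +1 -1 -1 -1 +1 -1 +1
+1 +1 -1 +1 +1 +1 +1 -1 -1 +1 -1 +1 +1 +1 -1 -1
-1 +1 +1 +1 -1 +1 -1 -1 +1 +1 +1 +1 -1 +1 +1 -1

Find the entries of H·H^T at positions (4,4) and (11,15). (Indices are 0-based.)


Row 4 of H: [-1, -1, -1, 1, -1, -1, 1, -1, -1, 1, 1, -1, 1, 1, 1, 1].
Row 11 of H: [-1, 1, 1, 1, 1, -1, 1, 1, 1, 1, 1, 1, 1, -1, -1, 1].
Row 15 of H: [-1, 1, 1, 1, -1, 1, -1, -1, 1, 1, 1, 1, -1, 1, 1, -1].
(H·H^T)[4][4] = Σ_j H[4][j]·H[4][j] = (-1)² + (-1)² + (-1)² + (1)² + (-1)² + (-1)² + (1)² + (-1)² + (-1)² + (1)² + (1)² + (-1)² + (1)² + (1)² + (1)² + (1)² = 1 + 1 + 1 + 1 + 1 + 1 + 1 + 1 + 1 + 1 + 1 + 1 + 1 + 1 + 1 + 1 = 16.
(H·H^T)[11][15] = Σ_j H[11][j]·H[15][j] = (-1)·(-1) + (1)·(1) + (1)·(1) + (1)·(1) + (1)·(-1) + (-1)·(1) + (1)·(-1) + (1)·(-1) + (1)·(1) + (1)·(1) + (1)·(1) + (1)·(1) + (1)·(-1) + (-1)·(1) + (-1)·(1) + (1)·(-1) = 1 + 1 + 1 + 1 + -1 + -1 + -1 + -1 + 1 + 1 + 1 + 1 + -1 + -1 + -1 + -1 = 0.
So rows 11 and 15 are orthogonal; the diagonal entry equals n = 16.

(4,4) entry = 16; (11,15) entry = 0.


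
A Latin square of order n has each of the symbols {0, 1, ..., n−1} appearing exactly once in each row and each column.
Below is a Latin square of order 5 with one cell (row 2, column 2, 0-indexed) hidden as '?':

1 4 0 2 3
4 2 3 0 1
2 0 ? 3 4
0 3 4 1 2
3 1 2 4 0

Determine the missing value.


Row 2 contains symbols [0, 2, 3, 4] — missing [1].
Column 2 contains symbols [0, 2, 3, 4] — missing [1].
The missing symbol must appear in both missing sets; intersection = [1].
Therefore the hidden value is 1.

Missing value = 1.


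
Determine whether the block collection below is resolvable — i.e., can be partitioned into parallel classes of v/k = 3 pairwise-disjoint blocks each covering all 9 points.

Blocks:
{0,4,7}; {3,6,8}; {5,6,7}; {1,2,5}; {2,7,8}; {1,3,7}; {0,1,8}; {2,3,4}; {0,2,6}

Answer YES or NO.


v = 9, block size k = 3, number of blocks = 9.
For resolvability, blocks must partition into parallel classes of size v/k = 3.
Total blocks must therefore be a multiple of 3: 9 = 3·3 + 0 ⇒ divisible ✓.
Consider block {2,7,8}. It intersects every other block in the collection, so no parallel class of size 3 can contain it.
Since every block must belong to some parallel class in a resolution, the collection cannot be partitioned into parallel classes.
Resolvable? NO.

NO


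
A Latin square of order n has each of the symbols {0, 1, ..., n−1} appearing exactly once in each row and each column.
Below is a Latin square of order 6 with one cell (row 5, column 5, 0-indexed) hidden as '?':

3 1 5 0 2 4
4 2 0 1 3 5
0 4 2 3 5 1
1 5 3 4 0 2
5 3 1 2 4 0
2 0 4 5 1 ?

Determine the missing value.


Row 5 contains symbols [0, 1, 2, 4, 5] — missing [3].
Column 5 contains symbols [0, 1, 2, 4, 5] — missing [3].
The missing symbol must appear in both missing sets; intersection = [3].
Therefore the hidden value is 3.

Missing value = 3.


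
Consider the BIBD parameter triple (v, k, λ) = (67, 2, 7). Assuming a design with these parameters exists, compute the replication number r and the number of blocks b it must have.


Any 2-(v, k, λ) BIBD satisfies two necessary conditions:
  (i)  Each point sits in r blocks, and counting incidences through any fixed point gives r(k − 1) = λ(v − 1), so r = λ(v − 1)/(k − 1).
  (ii) Total incidences bk = vr, so b = vr/k.
Step 1: r = λ(v − 1)/(k − 1) = 7·(67 − 1)/(2 − 1) = 7·66/1 = 462/1 = 462.
Step 2: b = vr/k = 67·462/2 = 30954/2 = 15477.
Check integrality: r = 462 ∈ Z ✓, b = 15477 ∈ Z ✓.
(These identities are necessary conditions: they determine r and b for any design with these parameters, but do not by themselves prove that one exists.)

r = 462, b = 15477.


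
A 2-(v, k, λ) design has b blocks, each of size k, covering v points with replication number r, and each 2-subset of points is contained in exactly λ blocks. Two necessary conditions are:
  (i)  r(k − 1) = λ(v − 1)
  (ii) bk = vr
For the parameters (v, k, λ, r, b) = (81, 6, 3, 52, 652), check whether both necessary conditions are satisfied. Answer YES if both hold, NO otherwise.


Condition (i): r(k − 1) = 52·5 = 260; λ(v − 1) = 3·80 = 240. Match? NO.
Condition (ii): bk = 652·6 = 3912; vr = 81·52 = 4212. Match? NO.
Both conditions hold? NO.

NO


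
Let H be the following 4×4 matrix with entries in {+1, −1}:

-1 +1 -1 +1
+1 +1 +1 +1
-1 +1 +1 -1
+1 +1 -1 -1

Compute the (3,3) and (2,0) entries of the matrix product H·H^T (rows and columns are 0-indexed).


Row 0 of H: [-1, 1, -1, 1].
Row 2 of H: [-1, 1, 1, -1].
Row 3 of H: [1, 1, -1, -1].
(H·H^T)[3][3] = Σ_j H[3][j]·H[3][j] = (1)² + (1)² + (-1)² + (-1)² = 1 + 1 + 1 + 1 = 4.
(H·H^T)[2][0] = Σ_j H[2][j]·H[0][j] = (-1)·(-1) + (1)·(1) + (1)·(-1) + (-1)·(1) = 1 + 1 + -1 + -1 = 0.
So rows 2 and 0 are orthogonal; the diagonal entry equals n = 4.

(3,3) entry = 4; (2,0) entry = 0.


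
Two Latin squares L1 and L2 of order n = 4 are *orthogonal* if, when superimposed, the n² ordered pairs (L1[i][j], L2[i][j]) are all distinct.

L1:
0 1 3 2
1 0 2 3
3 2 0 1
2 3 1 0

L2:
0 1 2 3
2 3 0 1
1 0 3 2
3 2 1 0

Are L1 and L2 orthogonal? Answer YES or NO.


Form the n² = 16 superimposed pairs (L1[i][j], L2[i][j]), row by row (rows and columns indexed from 0):
row 0: (0,0) (1,1) (3,2) (2,3)
row 1: (1,2) (0,3) (2,0) (3,1)
row 2: (3,1) (2,0) (0,3) (1,2)
row 3: (2,3) (3,2) (1,1) (0,0)
Orthogonality requires all 16 pairs distinct.
But the pair (3,1) repeats: cell (1,3) has L1 = 3, L2 = 1, and cell (2,0) has L1 = 3, L2 = 1.
A repeated pair means some other pair never occurs (only 8 distinct pairs out of 16), so the squares are not orthogonal.
Conclusion: NO.

NO


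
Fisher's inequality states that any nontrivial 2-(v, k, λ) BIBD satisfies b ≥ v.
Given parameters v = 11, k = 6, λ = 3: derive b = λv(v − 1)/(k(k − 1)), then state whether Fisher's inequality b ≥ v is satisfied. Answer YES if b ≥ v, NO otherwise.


r = λ(v − 1)/(k − 1) = 3·10/5 = 6.
b = vr/k = 11·6/6 = 11.
Fisher's inequality: b ≥ v ⇔ 11 ≥ 11? YES.

YES


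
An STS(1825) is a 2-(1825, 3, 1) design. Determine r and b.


An STS(v) is a 2-(v, 3, 1) BIBD: block size k = 3, λ = 1.
Replication: r(k − 1) = λ(v − 1) ⇒ r·2 = 1825 − 1 = 1824 ⇒ r = 912.
Block count: b = v(v − 1)/6 = 1825·1824/6 = 3328800/6 = 554800.
(Check via bk = vr: 554800·3 = 1664400 = 1825·912 = 1664400 ✓.)

r = 912, b = 554800.


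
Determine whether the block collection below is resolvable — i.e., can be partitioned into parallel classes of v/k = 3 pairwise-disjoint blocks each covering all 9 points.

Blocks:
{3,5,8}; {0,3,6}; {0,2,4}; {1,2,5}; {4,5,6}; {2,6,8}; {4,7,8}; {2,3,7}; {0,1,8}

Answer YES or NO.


v = 9, block size k = 3, number of blocks = 9.
For resolvability, blocks must partition into parallel classes of size v/k = 3.
Total blocks must therefore be a multiple of 3: 9 = 3·3 + 0 ⇒ divisible ✓.
Consider block {3,5,8}. The only other block(s) in the collection disjoint from it are {0,2,4} — just 1 block(s). Any parallel class containing {3,5,8} would need 2 other blocks each disjoint from it, so no parallel class of size 3 can contain {3,5,8}.
Since every block must belong to some parallel class in a resolution, the collection cannot be partitioned into parallel classes.
Resolvable? NO.

NO


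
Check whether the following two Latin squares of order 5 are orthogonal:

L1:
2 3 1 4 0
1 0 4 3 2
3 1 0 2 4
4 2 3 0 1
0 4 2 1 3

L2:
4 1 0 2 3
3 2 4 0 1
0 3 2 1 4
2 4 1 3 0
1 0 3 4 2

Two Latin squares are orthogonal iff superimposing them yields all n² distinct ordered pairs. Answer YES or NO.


Form the n² = 25 superimposed pairs (L1[i][j], L2[i][j]), row by row (rows and columns indexed from 0):
row 0: (2,4) (3,1) (1,0) (4,2) (0,3)
row 1: (1,3) (0,2) (4,4) (3,0) (2,1)
row 2: (3,0) (1,3) (0,2) (2,1) (4,4)
row 3: (4,2) (2,4) (3,1) (0,3) (1,0)
row 4: (0,1) (4,0) (2,3) (1,4) (3,2)
Orthogonality requires all 25 pairs distinct.
But the pair (3,0) repeats: cell (1,3) has L1 = 3, L2 = 0, and cell (2,0) has L1 = 3, L2 = 0.
A repeated pair means some other pair never occurs (only 15 distinct pairs out of 25), so the squares are not orthogonal.
Conclusion: NO.

NO


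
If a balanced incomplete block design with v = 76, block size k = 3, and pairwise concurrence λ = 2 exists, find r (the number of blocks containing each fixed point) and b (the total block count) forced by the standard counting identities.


Any 2-(v, k, λ) BIBD satisfies two necessary conditions:
  (i)  Each point sits in r blocks, and counting incidences through any fixed point gives r(k − 1) = λ(v − 1), so r = λ(v − 1)/(k − 1).
  (ii) Total incidences bk = vr, so b = vr/k.
Step 1: r = λ(v − 1)/(k − 1) = 2·(76 − 1)/(3 − 1) = 2·75/2 = 150/2 = 75.
Step 2: b = vr/k = 76·75/3 = 5700/3 = 1900.
Check integrality: r = 75 ∈ Z ✓, b = 1900 ∈ Z ✓.
(These identities are necessary conditions: they determine r and b for any design with these parameters, but do not by themselves prove that one exists.)

r = 75, b = 1900.


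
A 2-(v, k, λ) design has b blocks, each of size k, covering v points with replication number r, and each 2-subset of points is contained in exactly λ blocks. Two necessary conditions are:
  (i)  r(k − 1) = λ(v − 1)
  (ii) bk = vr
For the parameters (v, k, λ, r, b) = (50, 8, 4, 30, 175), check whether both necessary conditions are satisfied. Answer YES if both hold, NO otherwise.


Condition (i): r(k − 1) = 30·7 = 210; λ(v − 1) = 4·49 = 196. Match? NO.
Condition (ii): bk = 175·8 = 1400; vr = 50·30 = 1500. Match? NO.
Both conditions hold? NO.

NO


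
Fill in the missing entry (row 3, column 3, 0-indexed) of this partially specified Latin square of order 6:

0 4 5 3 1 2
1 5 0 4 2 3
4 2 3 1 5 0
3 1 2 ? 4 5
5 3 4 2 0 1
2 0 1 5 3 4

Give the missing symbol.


Row 3 contains symbols [1, 2, 3, 4, 5] — missing [0].
Column 3 contains symbols [1, 2, 3, 4, 5] — missing [0].
The missing symbol must appear in both missing sets; intersection = [0].
Therefore the hidden value is 0.

Missing value = 0.


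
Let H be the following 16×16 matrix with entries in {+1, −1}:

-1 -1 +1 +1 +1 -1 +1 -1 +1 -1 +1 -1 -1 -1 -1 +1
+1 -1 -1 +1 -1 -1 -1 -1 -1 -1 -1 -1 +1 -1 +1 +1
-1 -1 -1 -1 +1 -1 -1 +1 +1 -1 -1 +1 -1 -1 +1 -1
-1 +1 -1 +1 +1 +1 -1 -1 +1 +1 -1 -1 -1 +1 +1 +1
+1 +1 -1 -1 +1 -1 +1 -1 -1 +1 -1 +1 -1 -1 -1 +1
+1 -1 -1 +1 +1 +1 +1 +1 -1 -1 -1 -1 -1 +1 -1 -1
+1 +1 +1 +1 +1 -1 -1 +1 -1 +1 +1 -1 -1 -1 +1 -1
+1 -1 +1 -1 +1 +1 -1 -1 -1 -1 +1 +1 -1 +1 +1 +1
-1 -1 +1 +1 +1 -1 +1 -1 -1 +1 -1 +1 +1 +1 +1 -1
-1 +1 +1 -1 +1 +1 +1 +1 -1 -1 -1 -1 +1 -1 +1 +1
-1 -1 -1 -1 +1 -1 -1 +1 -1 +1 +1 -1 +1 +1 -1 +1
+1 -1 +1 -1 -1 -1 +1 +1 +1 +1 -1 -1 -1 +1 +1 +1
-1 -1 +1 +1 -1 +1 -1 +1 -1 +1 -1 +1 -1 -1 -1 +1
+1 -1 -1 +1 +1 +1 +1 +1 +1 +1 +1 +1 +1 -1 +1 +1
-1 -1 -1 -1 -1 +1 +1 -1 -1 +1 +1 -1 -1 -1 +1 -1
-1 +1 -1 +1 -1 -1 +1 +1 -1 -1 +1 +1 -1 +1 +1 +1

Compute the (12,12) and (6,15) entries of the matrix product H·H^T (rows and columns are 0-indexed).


Row 6 of H: [1, 1, 1, 1, 1, -1, -1, 1, -1, 1, 1, -1, -1, -1, 1, -1].
Row 12 of H: [-1, -1, 1, 1, -1, 1, -1, 1, -1, 1, -1, 1, -1, -1, -1, 1].
Row 15 of H: [-1, 1, -1, 1, -1, -1, 1, 1, -1, -1, 1, 1, -1, 1, 1, 1].
(H·H^T)[12][12] = Σ_j H[12][j]·H[12][j] = (-1)² + (-1)² + (1)² + (1)² + (-1)² + (1)² + (-1)² + (1)² + (-1)² + (1)² + (-1)² + (1)² + (-1)² + (-1)² + (-1)² + (1)² = 1 + 1 + 1 + 1 + 1 + 1 + 1 + 1 + 1 + 1 + 1 + 1 + 1 + 1 + 1 + 1 = 16.
(H·H^T)[6][15] = Σ_j H[6][j]·H[15][j] = (1)·(-1) + (1)·(1) + (1)·(-1) + (1)·(1) + (1)·(-1) + (-1)·(-1) + (-1)·(1) + (1)·(1) + (-1)·(-1) + (1)·(-1) + (1)·(1) + (-1)·(1) + (-1)·(-1) + (-1)·(1) + (1)·(1) + (-1)·(1) = -1 + 1 + -1 + 1 + -1 + 1 + -1 + 1 + 1 + -1 + 1 + -1 + 1 + -1 + 1 + -1 = 0.
So rows 6 and 15 are orthogonal; the diagonal entry equals n = 16.

(12,12) entry = 16; (6,15) entry = 0.


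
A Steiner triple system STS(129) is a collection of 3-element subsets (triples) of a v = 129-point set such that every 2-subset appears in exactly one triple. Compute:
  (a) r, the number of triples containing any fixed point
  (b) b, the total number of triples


An STS(v) is a 2-(v, 3, 1) BIBD: block size k = 3, λ = 1.
Replication: r(k − 1) = λ(v − 1) ⇒ r·2 = 129 − 1 = 128 ⇒ r = 64.
Block count: bk = vr ⇒ b·3 = 129·64 = 8256 ⇒ b = 2752.

r = 64, b = 2752.


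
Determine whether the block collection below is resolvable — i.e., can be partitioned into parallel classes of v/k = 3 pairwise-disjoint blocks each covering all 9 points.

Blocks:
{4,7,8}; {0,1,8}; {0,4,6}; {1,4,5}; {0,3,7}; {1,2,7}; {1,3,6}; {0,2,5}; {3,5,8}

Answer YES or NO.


v = 9, block size k = 3, number of blocks = 9.
For resolvability, blocks must partition into parallel classes of size v/k = 3.
Total blocks must therefore be a multiple of 3: 9 = 3·3 + 0 ⇒ divisible ✓.
Consider block {0,1,8}. It intersects every other block in the collection, so no parallel class of size 3 can contain it.
Since every block must belong to some parallel class in a resolution, the collection cannot be partitioned into parallel classes.
Resolvable? NO.

NO
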